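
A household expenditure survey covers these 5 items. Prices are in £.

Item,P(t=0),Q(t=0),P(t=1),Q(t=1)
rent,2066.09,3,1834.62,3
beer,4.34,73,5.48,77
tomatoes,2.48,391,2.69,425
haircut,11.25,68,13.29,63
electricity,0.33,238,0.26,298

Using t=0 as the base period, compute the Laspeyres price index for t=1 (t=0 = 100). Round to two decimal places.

95.11

Laspeyres price index uses base-period quantities as weights.
ΣP(t=1)·Q(t=0) = 1834.62×3 + 5.48×73 + 2.69×391 + 13.29×68 + 0.26×238 = 5503.86 + 400.04 + 1051.79 + 903.72 + 61.88 = 7921.29
ΣP(t=0)·Q(t=0) = 2066.09×3 + 4.34×73 + 2.48×391 + 11.25×68 + 0.33×238 = 6198.27 + 316.82 + 969.68 + 765 + 78.54 = 8328.31
Index = 7921.29 / 8328.31 × 100 = 95.1128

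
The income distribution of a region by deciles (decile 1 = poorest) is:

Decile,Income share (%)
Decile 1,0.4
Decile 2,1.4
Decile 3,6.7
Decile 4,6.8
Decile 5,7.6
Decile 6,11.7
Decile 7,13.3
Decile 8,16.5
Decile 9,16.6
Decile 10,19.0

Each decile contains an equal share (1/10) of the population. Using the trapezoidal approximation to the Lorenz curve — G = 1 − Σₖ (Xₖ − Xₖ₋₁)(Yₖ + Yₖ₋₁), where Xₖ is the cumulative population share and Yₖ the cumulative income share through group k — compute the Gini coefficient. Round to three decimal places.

Cumulative income shares Yₖ: 0.0040, 0.0180, 0.0850, 0.1530, 0.2290, 0.3460, 0.4790, 0.6440, 0.8100, 1.0000
Σ (Xₖ−Xₖ₋₁)(Yₖ+Yₖ₋₁) = (1/10)(0.0040+0.0000) + (1/10)(0.0180+0.0040) + (1/10)(0.0850+0.0180) + (1/10)(0.1530+0.0850) + (1/10)(0.2290+0.1530) + (1/10)(0.3460+0.2290) + (1/10)(0.4790+0.3460) + (1/10)(0.6440+0.4790) + (1/10)(0.8100+0.6440) + (1/10)(1.0000+0.8100)
  = 0.0004 + 0.0022 + 0.0103 + 0.0238 + 0.0382 + 0.0575 + 0.0825 + 0.1123 + 0.1454 + 0.1810 = 0.6536
G = 1 − 0.6536 = 0.3464

0.346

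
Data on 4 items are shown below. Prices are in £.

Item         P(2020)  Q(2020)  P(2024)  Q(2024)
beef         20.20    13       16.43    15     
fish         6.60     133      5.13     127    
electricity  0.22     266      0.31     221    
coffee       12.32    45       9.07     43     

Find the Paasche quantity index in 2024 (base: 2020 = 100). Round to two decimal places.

97.84

Paasche quantity index uses current-period prices as weights.
ΣP(2024)·Q(2024) = 16.43×15 + 5.13×127 + 0.31×221 + 9.07×43 = 246.45 + 651.51 + 68.51 + 390.01 = 1356.48
ΣP(2024)·Q(2020) = 16.43×13 + 5.13×133 + 0.31×266 + 9.07×45 = 213.59 + 682.29 + 82.46 + 408.15 = 1386.49
Index = 1356.48 / 1386.49 × 100 = 97.8355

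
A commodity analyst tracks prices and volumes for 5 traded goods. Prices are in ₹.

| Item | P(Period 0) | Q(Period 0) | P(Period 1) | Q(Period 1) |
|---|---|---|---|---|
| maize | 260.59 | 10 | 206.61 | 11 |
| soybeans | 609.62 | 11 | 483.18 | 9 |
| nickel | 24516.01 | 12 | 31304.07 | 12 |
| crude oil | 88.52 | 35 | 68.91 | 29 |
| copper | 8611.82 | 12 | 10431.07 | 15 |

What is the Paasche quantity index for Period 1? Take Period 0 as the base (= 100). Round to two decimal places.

105.90

Paasche quantity index uses current-period prices as weights.
ΣP(Period 1)·Q(Period 1) = 206.61×11 + 483.18×9 + 31304.07×12 + 68.91×29 + 10431.07×15 = 2272.71 + 4348.62 + 375648.84 + 1998.39 + 156466.05 = 540734.61
ΣP(Period 1)·Q(Period 0) = 206.61×10 + 483.18×11 + 31304.07×12 + 68.91×35 + 10431.07×12 = 2066.1 + 5314.98 + 375648.84 + 2411.85 + 125172.84 = 510614.61
Index = 540734.61 / 510614.61 × 100 = 105.8988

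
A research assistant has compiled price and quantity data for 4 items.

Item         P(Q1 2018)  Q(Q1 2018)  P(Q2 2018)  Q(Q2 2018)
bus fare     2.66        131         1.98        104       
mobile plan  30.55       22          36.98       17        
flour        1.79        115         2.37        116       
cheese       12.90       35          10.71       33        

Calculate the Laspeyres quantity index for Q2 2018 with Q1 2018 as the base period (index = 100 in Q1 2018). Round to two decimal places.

85.19

Laspeyres quantity index uses base-period prices as weights.
ΣP(Q1 2018)·Q(Q2 2018) = 2.66×104 + 30.55×17 + 1.79×116 + 12.90×33 = 276.64 + 519.35 + 207.64 + 425.7 = 1429.33
ΣP(Q1 2018)·Q(Q1 2018) = 2.66×131 + 30.55×22 + 1.79×115 + 12.90×35 = 348.46 + 672.1 + 205.85 + 451.5 = 1677.91
Index = 1429.33 / 1677.91 × 100 = 85.1851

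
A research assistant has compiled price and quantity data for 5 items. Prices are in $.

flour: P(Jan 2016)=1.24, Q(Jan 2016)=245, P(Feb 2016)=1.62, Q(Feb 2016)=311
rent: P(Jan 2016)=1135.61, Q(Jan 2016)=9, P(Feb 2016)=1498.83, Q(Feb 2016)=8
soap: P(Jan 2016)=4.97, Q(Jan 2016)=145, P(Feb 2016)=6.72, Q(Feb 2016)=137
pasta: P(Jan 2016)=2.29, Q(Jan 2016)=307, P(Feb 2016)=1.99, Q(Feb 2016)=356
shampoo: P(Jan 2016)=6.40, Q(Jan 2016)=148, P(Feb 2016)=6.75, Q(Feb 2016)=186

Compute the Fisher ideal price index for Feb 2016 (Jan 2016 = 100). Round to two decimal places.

127.11

Laspeyres component (base-period weights):
ΣP(Feb 2016)Q(Jan 2016) = 1.62×245 + 1498.83×9 + 6.72×145 + 1.99×307 + 6.75×148 = 396.9 + 13489.47 + 974.4 + 610.93 + 999 = 16470.7
ΣP(Jan 2016)Q(Jan 2016) = 1.24×245 + 1135.61×9 + 4.97×145 + 2.29×307 + 6.40×148 = 303.8 + 10220.49 + 720.65 + 703.03 + 947.2 = 12895.17
L = 16470.7 / 12895.17 × 100 = 127.7277
Paasche component (current-period weights):
ΣP(Feb 2016)Q(Feb 2016) = 1.62×311 + 1498.83×8 + 6.72×137 + 1.99×356 + 6.75×186 = 503.82 + 11990.64 + 920.64 + 708.44 + 1255.5 = 15379.04
ΣP(Jan 2016)Q(Feb 2016) = 1.24×311 + 1135.61×8 + 4.97×137 + 2.29×356 + 6.40×186 = 385.64 + 9084.88 + 680.89 + 815.24 + 1190.4 = 12157.05
P = 15379.04 / 12157.05 × 100 = 126.5031
Fisher = √(L × P) = √(127.7277 × 126.5031) = 127.1139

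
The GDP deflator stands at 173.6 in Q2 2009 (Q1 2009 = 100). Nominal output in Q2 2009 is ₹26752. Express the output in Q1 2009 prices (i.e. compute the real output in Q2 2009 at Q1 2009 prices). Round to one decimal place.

Real = Nominal ÷ (Index/100) = 26752 ÷ (173.6/100)
     = 26752 ÷ 1.736 = 15410.1382

15410.1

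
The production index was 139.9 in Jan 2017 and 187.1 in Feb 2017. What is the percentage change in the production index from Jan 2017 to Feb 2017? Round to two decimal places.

Change = (187.1 − 139.9) / 139.9 × 100
       = 47.2 / 139.9 × 100 = 33.7384%

33.74%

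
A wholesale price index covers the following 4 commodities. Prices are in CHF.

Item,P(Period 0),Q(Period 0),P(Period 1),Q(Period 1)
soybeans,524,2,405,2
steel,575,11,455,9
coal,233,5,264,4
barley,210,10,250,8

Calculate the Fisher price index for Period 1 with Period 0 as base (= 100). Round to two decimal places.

Laspeyres component (base-period weights):
ΣP(Period 1)Q(Period 0) = 405×2 + 455×11 + 264×5 + 250×10 = 810 + 5005 + 1320 + 2500 = 9635
ΣP(Period 0)Q(Period 0) = 524×2 + 575×11 + 233×5 + 210×10 = 1048 + 6325 + 1165 + 2100 = 10638
L = 9635 / 10638 × 100 = 90.5715
Paasche component (current-period weights):
ΣP(Period 1)Q(Period 1) = 405×2 + 455×9 + 264×4 + 250×8 = 810 + 4095 + 1056 + 2000 = 7961
ΣP(Period 0)Q(Period 1) = 524×2 + 575×9 + 233×4 + 210×8 = 1048 + 5175 + 932 + 1680 = 8835
P = 7961 / 8835 × 100 = 90.1075
Fisher = √(L × P) = √(90.5715 × 90.1075) = 90.3392

90.34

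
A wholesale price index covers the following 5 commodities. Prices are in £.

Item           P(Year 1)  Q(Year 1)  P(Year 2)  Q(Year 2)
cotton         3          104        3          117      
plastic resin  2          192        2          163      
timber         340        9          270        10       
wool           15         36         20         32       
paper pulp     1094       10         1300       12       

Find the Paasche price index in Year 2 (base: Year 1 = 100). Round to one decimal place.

110.9

Paasche price index uses current-period quantities as weights.
ΣP(Year 2)·Q(Year 2) = 3×117 + 2×163 + 270×10 + 20×32 + 1300×12 = 351 + 326 + 2700 + 640 + 15600 = 19617
ΣP(Year 1)·Q(Year 2) = 3×117 + 2×163 + 340×10 + 15×32 + 1094×12 = 351 + 326 + 3400 + 480 + 13128 = 17685
Index = 19617 / 17685 × 100 = 110.9245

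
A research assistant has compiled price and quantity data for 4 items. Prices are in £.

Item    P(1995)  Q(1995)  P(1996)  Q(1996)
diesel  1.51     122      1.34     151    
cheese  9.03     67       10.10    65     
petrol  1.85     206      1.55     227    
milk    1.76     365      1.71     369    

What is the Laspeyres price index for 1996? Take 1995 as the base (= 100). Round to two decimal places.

98.39

Laspeyres price index uses base-period quantities as weights.
ΣP(1996)·Q(1995) = 1.34×122 + 10.10×67 + 1.55×206 + 1.71×365 = 163.48 + 676.7 + 319.3 + 624.15 = 1783.63
ΣP(1995)·Q(1995) = 1.51×122 + 9.03×67 + 1.85×206 + 1.76×365 = 184.22 + 605.01 + 381.1 + 642.4 = 1812.73
Index = 1783.63 / 1812.73 × 100 = 98.3947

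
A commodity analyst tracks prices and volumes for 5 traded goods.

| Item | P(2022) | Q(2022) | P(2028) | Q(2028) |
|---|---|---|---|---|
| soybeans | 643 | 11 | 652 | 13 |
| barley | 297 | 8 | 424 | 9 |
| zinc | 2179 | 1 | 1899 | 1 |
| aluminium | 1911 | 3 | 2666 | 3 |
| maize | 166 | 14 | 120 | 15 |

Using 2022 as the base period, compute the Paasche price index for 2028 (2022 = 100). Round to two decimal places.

111.92

Paasche price index uses current-period quantities as weights.
ΣP(2028)·Q(2028) = 652×13 + 424×9 + 1899×1 + 2666×3 + 120×15 = 8476 + 3816 + 1899 + 7998 + 1800 = 23989
ΣP(2022)·Q(2028) = 643×13 + 297×9 + 2179×1 + 1911×3 + 166×15 = 8359 + 2673 + 2179 + 5733 + 2490 = 21434
Index = 23989 / 21434 × 100 = 111.9203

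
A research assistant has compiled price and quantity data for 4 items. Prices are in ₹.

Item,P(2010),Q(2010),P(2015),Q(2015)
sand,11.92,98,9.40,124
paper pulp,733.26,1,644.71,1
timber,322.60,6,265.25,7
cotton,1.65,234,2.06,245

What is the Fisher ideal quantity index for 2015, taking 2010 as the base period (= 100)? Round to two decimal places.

Laspeyres component (base-period weights):
ΣP(2010)Q(2015) = 11.92×124 + 733.26×1 + 322.60×7 + 1.65×245 = 1478.08 + 733.26 + 2258.2 + 404.25 = 4873.79
ΣP(2010)Q(2010) = 11.92×98 + 733.26×1 + 322.60×6 + 1.65×234 = 1168.16 + 733.26 + 1935.6 + 386.1 = 4223.12
L = 4873.79 / 4223.12 × 100 = 115.4073
Paasche component (current-period weights):
ΣP(2015)Q(2015) = 9.40×124 + 644.71×1 + 265.25×7 + 2.06×245 = 1165.6 + 644.71 + 1856.75 + 504.7 = 4171.76
ΣP(2015)Q(2010) = 9.40×98 + 644.71×1 + 265.25×6 + 2.06×234 = 921.2 + 644.71 + 1591.5 + 482.04 = 3639.45
P = 4171.76 / 3639.45 × 100 = 114.6261
Fisher = √(L × P) = √(115.4073 × 114.6261) = 115.0161

115.02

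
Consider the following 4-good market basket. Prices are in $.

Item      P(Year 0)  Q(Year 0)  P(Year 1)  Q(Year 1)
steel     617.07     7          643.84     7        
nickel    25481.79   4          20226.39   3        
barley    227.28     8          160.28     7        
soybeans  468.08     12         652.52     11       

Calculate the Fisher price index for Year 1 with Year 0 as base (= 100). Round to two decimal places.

Laspeyres component (base-period weights):
ΣP(Year 1)Q(Year 0) = 643.84×7 + 20226.39×4 + 160.28×8 + 652.52×12 = 4506.88 + 80905.56 + 1282.24 + 7830.24 = 94524.92
ΣP(Year 0)Q(Year 0) = 617.07×7 + 25481.79×4 + 227.28×8 + 468.08×12 = 4319.49 + 101927.16 + 1818.24 + 5616.96 = 113681.85
L = 94524.92 / 113681.85 × 100 = 83.1486
Paasche component (current-period weights):
ΣP(Year 1)Q(Year 1) = 643.84×7 + 20226.39×3 + 160.28×7 + 652.52×11 = 4506.88 + 60679.17 + 1121.96 + 7177.72 = 73485.73
ΣP(Year 0)Q(Year 1) = 617.07×7 + 25481.79×3 + 227.28×7 + 468.08×11 = 4319.49 + 76445.37 + 1590.96 + 5148.88 = 87504.7
P = 73485.73 / 87504.7 × 100 = 83.9792
Fisher = √(L × P) = √(83.1486 × 83.9792) = 83.5629

83.56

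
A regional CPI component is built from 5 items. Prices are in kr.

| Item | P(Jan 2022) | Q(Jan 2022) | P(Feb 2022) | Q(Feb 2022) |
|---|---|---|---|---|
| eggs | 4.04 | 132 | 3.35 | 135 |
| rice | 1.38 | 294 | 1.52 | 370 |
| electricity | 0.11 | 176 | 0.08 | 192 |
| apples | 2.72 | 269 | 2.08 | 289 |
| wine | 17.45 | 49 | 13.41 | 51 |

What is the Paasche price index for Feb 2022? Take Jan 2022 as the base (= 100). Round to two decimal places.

Paasche price index uses current-period quantities as weights.
ΣP(Feb 2022)·Q(Feb 2022) = 3.35×135 + 1.52×370 + 0.08×192 + 2.08×289 + 13.41×51 = 452.25 + 562.4 + 15.36 + 601.12 + 683.91 = 2315.04
ΣP(Jan 2022)·Q(Feb 2022) = 4.04×135 + 1.38×370 + 0.11×192 + 2.72×289 + 17.45×51 = 545.4 + 510.6 + 21.12 + 786.08 + 889.95 = 2753.15
Index = 2315.04 / 2753.15 × 100 = 84.0870

84.09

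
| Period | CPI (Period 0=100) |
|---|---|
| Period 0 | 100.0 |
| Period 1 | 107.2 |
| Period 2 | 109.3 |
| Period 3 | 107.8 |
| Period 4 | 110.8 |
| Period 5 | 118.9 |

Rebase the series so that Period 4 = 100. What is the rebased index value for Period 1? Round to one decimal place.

Rebased(Period 1) = 107.2 / 110.8 × 100 = 96.7509

96.8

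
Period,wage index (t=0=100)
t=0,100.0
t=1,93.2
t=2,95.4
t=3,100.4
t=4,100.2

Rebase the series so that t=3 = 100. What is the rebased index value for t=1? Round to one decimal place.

Rebased(t=1) = 93.2 / 100.4 × 100 = 92.8287

92.8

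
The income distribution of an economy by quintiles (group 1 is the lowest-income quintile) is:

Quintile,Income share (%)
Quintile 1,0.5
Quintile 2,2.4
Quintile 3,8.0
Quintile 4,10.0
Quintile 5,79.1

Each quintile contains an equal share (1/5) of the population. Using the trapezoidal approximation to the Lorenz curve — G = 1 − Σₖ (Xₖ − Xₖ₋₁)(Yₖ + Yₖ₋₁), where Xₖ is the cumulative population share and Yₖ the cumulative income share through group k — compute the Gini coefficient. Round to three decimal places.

0.659

Cumulative income shares Yₖ: 0.0050, 0.0290, 0.1090, 0.2090, 1.0000
Σ (Xₖ−Xₖ₋₁)(Yₖ+Yₖ₋₁) = (1/5)(0.0050+0.0000) + (1/5)(0.0290+0.0050) + (1/5)(0.1090+0.0290) + (1/5)(0.2090+0.1090) + (1/5)(1.0000+0.2090)
  = 0.0010 + 0.0068 + 0.0276 + 0.0636 + 0.2418 = 0.3408
G = 1 − 0.3408 = 0.6592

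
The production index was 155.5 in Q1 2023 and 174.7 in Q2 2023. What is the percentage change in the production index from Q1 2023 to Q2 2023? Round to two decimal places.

Change = (174.7 − 155.5) / 155.5 × 100
       = 19.2 / 155.5 × 100 = 12.3473%

12.35%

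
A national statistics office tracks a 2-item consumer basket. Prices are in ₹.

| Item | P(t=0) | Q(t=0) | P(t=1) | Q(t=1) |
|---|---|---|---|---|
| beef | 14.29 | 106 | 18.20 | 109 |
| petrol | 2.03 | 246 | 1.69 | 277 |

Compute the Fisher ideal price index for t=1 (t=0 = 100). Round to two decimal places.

116.04

Laspeyres component (base-period weights):
ΣP(t=1)Q(t=0) = 18.20×106 + 1.69×246 = 1929.2 + 415.74 = 2344.94
ΣP(t=0)Q(t=0) = 14.29×106 + 2.03×246 = 1514.74 + 499.38 = 2014.12
L = 2344.94 / 2014.12 × 100 = 116.4250
Paasche component (current-period weights):
ΣP(t=1)Q(t=1) = 18.20×109 + 1.69×277 = 1983.8 + 468.13 = 2451.93
ΣP(t=0)Q(t=1) = 14.29×109 + 2.03×277 = 1557.61 + 562.31 = 2119.92
P = 2451.93 / 2119.92 × 100 = 115.6614
Fisher = √(L × P) = √(116.4250 × 115.6614) = 116.0426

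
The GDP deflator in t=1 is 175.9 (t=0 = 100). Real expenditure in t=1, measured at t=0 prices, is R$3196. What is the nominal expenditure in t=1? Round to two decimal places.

5621.76

Nominal = Real × (Index/100) = 3196 × (175.9/100)
        = 3196 × 1.759 = 5621.7640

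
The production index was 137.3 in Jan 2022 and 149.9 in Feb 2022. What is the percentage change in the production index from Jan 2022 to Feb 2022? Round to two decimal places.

Change = (149.9 − 137.3) / 137.3 × 100
       = 12.6 / 137.3 × 100 = 9.1770%

9.18%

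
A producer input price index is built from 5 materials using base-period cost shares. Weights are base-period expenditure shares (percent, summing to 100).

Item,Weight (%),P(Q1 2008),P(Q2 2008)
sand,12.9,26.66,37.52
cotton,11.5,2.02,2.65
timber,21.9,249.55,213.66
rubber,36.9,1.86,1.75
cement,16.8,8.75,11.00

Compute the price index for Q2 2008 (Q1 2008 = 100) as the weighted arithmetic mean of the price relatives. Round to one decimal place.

107.8

sand: 12.9 × (37.52/26.66) = 12.9 × 1.407352 = 18.1548
cotton: 11.5 × (2.65/2.02) = 11.5 × 1.311881 = 15.0866
timber: 21.9 × (213.66/249.55) = 21.9 × 0.856181 = 18.7504
rubber: 36.9 × (1.75/1.86) = 36.9 × 0.940860 = 34.7177
cement: 16.8 × (11.00/8.75) = 16.8 × 1.257143 = 21.1200
Index = Σ wᵢ·(p₁ᵢ/p₀ᵢ) = 18.1548 + 15.0866 + 18.7504 + 34.7177 + 21.1200 = 107.8296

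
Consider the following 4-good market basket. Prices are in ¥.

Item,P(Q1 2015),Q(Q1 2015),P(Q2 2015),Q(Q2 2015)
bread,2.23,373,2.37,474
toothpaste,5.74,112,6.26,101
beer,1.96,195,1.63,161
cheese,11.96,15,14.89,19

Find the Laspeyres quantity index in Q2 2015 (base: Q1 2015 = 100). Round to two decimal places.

107.04

Laspeyres quantity index uses base-period prices as weights.
ΣP(Q1 2015)·Q(Q2 2015) = 2.23×474 + 5.74×101 + 1.96×161 + 11.96×19 = 1057.02 + 579.74 + 315.56 + 227.24 = 2179.56
ΣP(Q1 2015)·Q(Q1 2015) = 2.23×373 + 5.74×112 + 1.96×195 + 11.96×15 = 831.79 + 642.88 + 382.2 + 179.4 = 2036.27
Index = 2179.56 / 2036.27 × 100 = 107.0369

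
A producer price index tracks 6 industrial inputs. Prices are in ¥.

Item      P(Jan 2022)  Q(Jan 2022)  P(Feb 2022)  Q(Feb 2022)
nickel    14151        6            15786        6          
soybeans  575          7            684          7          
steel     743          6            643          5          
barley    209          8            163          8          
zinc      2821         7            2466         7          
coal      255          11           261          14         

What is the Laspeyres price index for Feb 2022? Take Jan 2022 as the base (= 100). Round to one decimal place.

Laspeyres price index uses base-period quantities as weights.
ΣP(Feb 2022)·Q(Jan 2022) = 15786×6 + 684×7 + 643×6 + 163×8 + 2466×7 + 261×11 = 94716 + 4788 + 3858 + 1304 + 17262 + 2871 = 124799
ΣP(Jan 2022)·Q(Jan 2022) = 14151×6 + 575×7 + 743×6 + 209×8 + 2821×7 + 255×11 = 84906 + 4025 + 4458 + 1672 + 19747 + 2805 = 117613
Index = 124799 / 117613 × 100 = 106.1099

106.1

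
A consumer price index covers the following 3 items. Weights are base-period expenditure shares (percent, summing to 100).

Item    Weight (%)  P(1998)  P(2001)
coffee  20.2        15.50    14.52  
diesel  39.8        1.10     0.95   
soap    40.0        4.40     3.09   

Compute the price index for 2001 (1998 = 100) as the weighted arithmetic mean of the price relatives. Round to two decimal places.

coffee: 20.2 × (14.52/15.50) = 20.2 × 0.936774 = 18.9228
diesel: 39.8 × (0.95/1.10) = 39.8 × 0.863636 = 34.3727
soap: 40.0 × (3.09/4.40) = 40.0 × 0.702273 = 28.0909
Index = Σ wᵢ·(p₁ᵢ/p₀ᵢ) = 18.9228 + 34.3727 + 28.0909 = 81.3865

81.39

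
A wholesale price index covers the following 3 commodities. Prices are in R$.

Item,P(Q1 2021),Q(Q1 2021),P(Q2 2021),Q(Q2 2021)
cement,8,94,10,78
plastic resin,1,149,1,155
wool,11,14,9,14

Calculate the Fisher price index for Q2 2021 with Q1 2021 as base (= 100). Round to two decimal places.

114.44

Laspeyres component (base-period weights):
ΣP(Q2 2021)Q(Q1 2021) = 10×94 + 1×149 + 9×14 = 940 + 149 + 126 = 1215
ΣP(Q1 2021)Q(Q1 2021) = 8×94 + 1×149 + 11×14 = 752 + 149 + 154 = 1055
L = 1215 / 1055 × 100 = 115.1659
Paasche component (current-period weights):
ΣP(Q2 2021)Q(Q2 2021) = 10×78 + 1×155 + 9×14 = 780 + 155 + 126 = 1061
ΣP(Q1 2021)Q(Q2 2021) = 8×78 + 1×155 + 11×14 = 624 + 155 + 154 = 933
P = 1061 / 933 × 100 = 113.7192
Fisher = √(L × P) = √(115.1659 × 113.7192) = 114.4402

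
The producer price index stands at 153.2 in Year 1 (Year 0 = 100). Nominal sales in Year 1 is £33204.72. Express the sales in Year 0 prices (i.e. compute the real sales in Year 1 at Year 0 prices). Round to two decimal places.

21674.10

Real = Nominal ÷ (Index/100) = 33204.72 ÷ (153.2/100)
     = 33204.72 ÷ 1.532 = 21674.0992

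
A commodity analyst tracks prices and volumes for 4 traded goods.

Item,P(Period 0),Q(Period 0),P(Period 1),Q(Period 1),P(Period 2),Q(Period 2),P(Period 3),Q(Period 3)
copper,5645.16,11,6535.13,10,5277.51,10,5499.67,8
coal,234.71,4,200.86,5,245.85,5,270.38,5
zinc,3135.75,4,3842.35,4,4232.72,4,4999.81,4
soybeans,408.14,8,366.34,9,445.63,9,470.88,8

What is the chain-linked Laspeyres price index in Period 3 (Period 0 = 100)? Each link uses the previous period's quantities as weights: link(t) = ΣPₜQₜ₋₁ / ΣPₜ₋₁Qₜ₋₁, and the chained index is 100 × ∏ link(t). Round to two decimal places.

Link Period 0→Period 1:
ΣP(Period 1)Q(Period 0) = 6535.13×11 + 200.86×4 + 3842.35×4 + 366.34×8 = 71886.43 + 803.44 + 15369.4 + 2930.72 = 90989.99
ΣP(Period 0)Q(Period 0) = 5645.16×11 + 234.71×4 + 3135.75×4 + 408.14×8 = 62096.76 + 938.84 + 12543 + 3265.12 = 78843.72
link = 90989.99/78843.72 = 1.154055
Link Period 1→Period 2:
ΣP(Period 2)Q(Period 1) = 5277.51×10 + 245.85×5 + 4232.72×4 + 445.63×9 = 52775.1 + 1229.25 + 16930.88 + 4010.67 = 74945.9
ΣP(Period 1)Q(Period 1) = 6535.13×10 + 200.86×5 + 3842.35×4 + 366.34×9 = 65351.3 + 1004.3 + 15369.4 + 3297.06 = 85022.06
link = 74945.9/85022.06 = 0.881488
Link Period 2→Period 3:
ΣP(Period 3)Q(Period 2) = 5499.67×10 + 270.38×5 + 4999.81×4 + 470.88×9 = 54996.7 + 1351.9 + 19999.24 + 4237.92 = 80585.76
ΣP(Period 2)Q(Period 2) = 5277.51×10 + 245.85×5 + 4232.72×4 + 445.63×9 = 52775.1 + 1229.25 + 16930.88 + 4010.67 = 74945.9
link = 80585.76/74945.9 = 1.075252
Chained index = 100 × 1.154055 × 0.881488 × 1.075252 = 109.3838

109.38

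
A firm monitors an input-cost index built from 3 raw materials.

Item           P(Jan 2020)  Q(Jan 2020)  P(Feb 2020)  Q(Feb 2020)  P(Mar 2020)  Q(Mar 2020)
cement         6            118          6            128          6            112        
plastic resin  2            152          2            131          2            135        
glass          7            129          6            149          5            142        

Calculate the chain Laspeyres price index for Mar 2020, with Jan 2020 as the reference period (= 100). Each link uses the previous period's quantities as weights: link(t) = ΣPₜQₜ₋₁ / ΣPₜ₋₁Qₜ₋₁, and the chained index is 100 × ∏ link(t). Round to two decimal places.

Link Jan 2020→Feb 2020:
ΣP(Feb 2020)Q(Jan 2020) = 6×118 + 2×152 + 6×129 = 708 + 304 + 774 = 1786
ΣP(Jan 2020)Q(Jan 2020) = 6×118 + 2×152 + 7×129 = 708 + 304 + 903 = 1915
link = 1786/1915 = 0.932637
Link Feb 2020→Mar 2020:
ΣP(Mar 2020)Q(Feb 2020) = 6×128 + 2×131 + 5×149 = 768 + 262 + 745 = 1775
ΣP(Feb 2020)Q(Feb 2020) = 6×128 + 2×131 + 6×149 = 768 + 262 + 894 = 1924
link = 1775/1924 = 0.922557
Chained index = 100 × 0.932637 × 0.922557 = 86.0411

86.04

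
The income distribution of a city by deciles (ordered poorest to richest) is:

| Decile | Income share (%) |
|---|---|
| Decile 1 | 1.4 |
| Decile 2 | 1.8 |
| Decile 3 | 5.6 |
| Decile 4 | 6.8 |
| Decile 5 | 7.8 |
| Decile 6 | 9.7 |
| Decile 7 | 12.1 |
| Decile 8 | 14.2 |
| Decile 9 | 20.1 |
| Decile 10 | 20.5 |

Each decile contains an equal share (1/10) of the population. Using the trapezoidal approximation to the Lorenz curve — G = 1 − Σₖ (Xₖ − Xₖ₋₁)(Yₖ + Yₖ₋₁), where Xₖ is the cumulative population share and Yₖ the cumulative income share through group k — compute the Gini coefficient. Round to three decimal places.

Cumulative income shares Yₖ: 0.0140, 0.0320, 0.0880, 0.1560, 0.2340, 0.3310, 0.4520, 0.5940, 0.7950, 1.0000
Σ (Xₖ−Xₖ₋₁)(Yₖ+Yₖ₋₁) = (1/10)(0.0140+0.0000) + (1/10)(0.0320+0.0140) + (1/10)(0.0880+0.0320) + (1/10)(0.1560+0.0880) + (1/10)(0.2340+0.1560) + (1/10)(0.3310+0.2340) + (1/10)(0.4520+0.3310) + (1/10)(0.5940+0.4520) + (1/10)(0.7950+0.5940) + (1/10)(1.0000+0.7950)
  = 0.0014 + 0.0046 + 0.0120 + 0.0244 + 0.0390 + 0.0565 + 0.0783 + 0.1046 + 0.1389 + 0.1795 = 0.6392
G = 1 − 0.6392 = 0.3608

0.361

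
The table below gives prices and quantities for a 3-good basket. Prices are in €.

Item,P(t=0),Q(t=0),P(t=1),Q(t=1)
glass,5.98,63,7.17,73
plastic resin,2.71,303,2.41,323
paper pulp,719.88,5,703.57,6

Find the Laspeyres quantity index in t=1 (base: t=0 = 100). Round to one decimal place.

Laspeyres quantity index uses base-period prices as weights.
ΣP(t=0)·Q(t=1) = 5.98×73 + 2.71×323 + 719.88×6 = 436.54 + 875.33 + 4319.28 = 5631.15
ΣP(t=0)·Q(t=0) = 5.98×63 + 2.71×303 + 719.88×5 = 376.74 + 821.13 + 3599.4 = 4797.27
Index = 5631.15 / 4797.27 × 100 = 117.3824

117.4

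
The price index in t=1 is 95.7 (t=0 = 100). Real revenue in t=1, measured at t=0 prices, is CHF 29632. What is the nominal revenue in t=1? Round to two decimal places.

Nominal = Real × (Index/100) = 29632 × (95.7/100)
        = 29632 × 0.957 = 28357.8240

28357.82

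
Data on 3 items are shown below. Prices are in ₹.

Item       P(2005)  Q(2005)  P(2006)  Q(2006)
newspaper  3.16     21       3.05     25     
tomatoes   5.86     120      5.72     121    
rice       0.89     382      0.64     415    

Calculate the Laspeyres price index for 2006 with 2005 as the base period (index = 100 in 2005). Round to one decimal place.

89.7

Laspeyres price index uses base-period quantities as weights.
ΣP(2006)·Q(2005) = 3.05×21 + 5.72×120 + 0.64×382 = 64.05 + 686.4 + 244.48 = 994.93
ΣP(2005)·Q(2005) = 3.16×21 + 5.86×120 + 0.89×382 = 66.36 + 703.2 + 339.98 = 1109.54
Index = 994.93 / 1109.54 × 100 = 89.6705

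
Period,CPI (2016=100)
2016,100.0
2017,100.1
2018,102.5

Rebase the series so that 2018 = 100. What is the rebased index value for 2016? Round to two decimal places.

Rebased(2016) = 100.0 / 102.5 × 100 = 97.5610

97.56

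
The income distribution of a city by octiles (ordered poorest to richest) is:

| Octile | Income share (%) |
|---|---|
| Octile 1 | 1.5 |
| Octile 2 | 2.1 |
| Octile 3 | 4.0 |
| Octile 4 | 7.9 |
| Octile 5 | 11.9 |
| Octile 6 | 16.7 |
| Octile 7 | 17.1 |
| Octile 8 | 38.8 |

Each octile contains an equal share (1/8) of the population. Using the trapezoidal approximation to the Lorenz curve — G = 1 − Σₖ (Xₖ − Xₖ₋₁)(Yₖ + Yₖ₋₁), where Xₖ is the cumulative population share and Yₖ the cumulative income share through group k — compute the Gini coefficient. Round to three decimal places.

Cumulative income shares Yₖ: 0.0150, 0.0360, 0.0760, 0.1550, 0.2740, 0.4410, 0.6120, 1.0000
Σ (Xₖ−Xₖ₋₁)(Yₖ+Yₖ₋₁) = (1/8)(0.0150+0.0000) + (1/8)(0.0360+0.0150) + (1/8)(0.0760+0.0360) + (1/8)(0.1550+0.0760) + (1/8)(0.2740+0.1550) + (1/8)(0.4410+0.2740) + (1/8)(0.6120+0.4410) + (1/8)(1.0000+0.6120)
  = 0.0019 + 0.0064 + 0.0140 + 0.0289 + 0.0536 + 0.0894 + 0.1316 + 0.2015 = 0.5272
G = 1 − 0.5272 = 0.4728

0.473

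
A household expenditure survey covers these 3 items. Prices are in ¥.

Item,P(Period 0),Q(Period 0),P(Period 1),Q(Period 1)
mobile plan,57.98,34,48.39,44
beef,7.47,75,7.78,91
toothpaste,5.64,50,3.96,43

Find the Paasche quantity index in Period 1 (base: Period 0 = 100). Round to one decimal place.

Paasche quantity index uses current-period prices as weights.
ΣP(Period 1)·Q(Period 1) = 48.39×44 + 7.78×91 + 3.96×43 = 2129.16 + 707.98 + 170.28 = 3007.42
ΣP(Period 1)·Q(Period 0) = 48.39×34 + 7.78×75 + 3.96×50 = 1645.26 + 583.5 + 198 = 2426.76
Index = 3007.42 / 2426.76 × 100 = 123.9274

123.9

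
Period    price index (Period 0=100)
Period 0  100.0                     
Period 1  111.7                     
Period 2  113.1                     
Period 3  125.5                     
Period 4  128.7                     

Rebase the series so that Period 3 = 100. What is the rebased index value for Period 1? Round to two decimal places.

Rebased(Period 1) = 111.7 / 125.5 × 100 = 89.0040

89.00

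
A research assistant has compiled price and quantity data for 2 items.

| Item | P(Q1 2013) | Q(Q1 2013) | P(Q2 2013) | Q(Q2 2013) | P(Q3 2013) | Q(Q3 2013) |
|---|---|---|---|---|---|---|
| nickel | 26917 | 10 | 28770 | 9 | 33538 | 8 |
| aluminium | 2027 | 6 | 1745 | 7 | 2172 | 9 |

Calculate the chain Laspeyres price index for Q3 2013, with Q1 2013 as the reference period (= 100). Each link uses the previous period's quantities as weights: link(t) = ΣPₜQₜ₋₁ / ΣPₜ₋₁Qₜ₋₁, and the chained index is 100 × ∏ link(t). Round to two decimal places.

123.93

Link Q1 2013→Q2 2013:
ΣP(Q2 2013)Q(Q1 2013) = 28770×10 + 1745×6 = 287700 + 10470 = 298170
ΣP(Q1 2013)Q(Q1 2013) = 26917×10 + 2027×6 = 269170 + 12162 = 281332
link = 298170/281332 = 1.059851
Link Q2 2013→Q3 2013:
ΣP(Q3 2013)Q(Q2 2013) = 33538×9 + 2172×7 = 301842 + 15204 = 317046
ΣP(Q2 2013)Q(Q2 2013) = 28770×9 + 1745×7 = 258930 + 12215 = 271145
link = 317046/271145 = 1.169286
Chained index = 100 × 1.059851 × 1.169286 = 123.9269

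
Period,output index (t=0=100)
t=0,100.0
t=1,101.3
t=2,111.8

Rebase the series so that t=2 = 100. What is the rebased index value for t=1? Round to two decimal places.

Rebased(t=1) = 101.3 / 111.8 × 100 = 90.6082

90.61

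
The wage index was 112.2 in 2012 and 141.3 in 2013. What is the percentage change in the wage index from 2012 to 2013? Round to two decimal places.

Change = (141.3 − 112.2) / 112.2 × 100
       = 29.1 / 112.2 × 100 = 25.9358%

25.94%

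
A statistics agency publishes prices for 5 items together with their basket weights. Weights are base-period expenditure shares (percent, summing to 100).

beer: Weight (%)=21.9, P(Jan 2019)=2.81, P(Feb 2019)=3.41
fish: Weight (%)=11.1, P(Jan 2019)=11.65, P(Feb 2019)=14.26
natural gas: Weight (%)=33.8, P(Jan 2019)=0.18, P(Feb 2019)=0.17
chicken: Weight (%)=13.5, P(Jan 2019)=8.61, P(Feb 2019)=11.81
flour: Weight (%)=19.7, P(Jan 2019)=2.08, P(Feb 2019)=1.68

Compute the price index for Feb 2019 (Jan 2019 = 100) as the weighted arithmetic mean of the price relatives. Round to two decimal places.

106.51

beer: 21.9 × (3.41/2.81) = 21.9 × 1.213523 = 26.5762
fish: 11.1 × (14.26/11.65) = 11.1 × 1.224034 = 13.5868
natural gas: 33.8 × (0.17/0.18) = 33.8 × 0.944444 = 31.9222
chicken: 13.5 × (11.81/8.61) = 13.5 × 1.371661 = 18.5174
flour: 19.7 × (1.68/2.08) = 19.7 × 0.807692 = 15.9115
Index = Σ wᵢ·(p₁ᵢ/p₀ᵢ) = 26.5762 + 13.5868 + 31.9222 + 18.5174 + 15.9115 = 106.5141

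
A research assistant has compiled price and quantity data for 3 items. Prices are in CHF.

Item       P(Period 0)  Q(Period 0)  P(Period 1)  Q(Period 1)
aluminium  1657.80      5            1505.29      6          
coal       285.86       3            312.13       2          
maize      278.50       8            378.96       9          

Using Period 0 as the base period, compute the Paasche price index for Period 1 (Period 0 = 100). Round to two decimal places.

100.32

Paasche price index uses current-period quantities as weights.
ΣP(Period 1)·Q(Period 1) = 1505.29×6 + 312.13×2 + 378.96×9 = 9031.74 + 624.26 + 3410.64 = 13066.64
ΣP(Period 0)·Q(Period 1) = 1657.80×6 + 285.86×2 + 278.50×9 = 9946.8 + 571.72 + 2506.5 = 13025.02
Index = 13066.64 / 13025.02 × 100 = 100.3195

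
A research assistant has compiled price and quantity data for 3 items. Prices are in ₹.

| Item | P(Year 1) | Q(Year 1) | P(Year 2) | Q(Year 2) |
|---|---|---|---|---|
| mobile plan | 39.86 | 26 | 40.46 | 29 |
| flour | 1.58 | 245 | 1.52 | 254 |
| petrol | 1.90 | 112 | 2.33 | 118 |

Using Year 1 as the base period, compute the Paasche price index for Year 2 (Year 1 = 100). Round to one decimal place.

103.0

Paasche price index uses current-period quantities as weights.
ΣP(Year 2)·Q(Year 2) = 40.46×29 + 1.52×254 + 2.33×118 = 1173.34 + 386.08 + 274.94 = 1834.36
ΣP(Year 1)·Q(Year 2) = 39.86×29 + 1.58×254 + 1.90×118 = 1155.94 + 401.32 + 224.2 = 1781.46
Index = 1834.36 / 1781.46 × 100 = 102.9695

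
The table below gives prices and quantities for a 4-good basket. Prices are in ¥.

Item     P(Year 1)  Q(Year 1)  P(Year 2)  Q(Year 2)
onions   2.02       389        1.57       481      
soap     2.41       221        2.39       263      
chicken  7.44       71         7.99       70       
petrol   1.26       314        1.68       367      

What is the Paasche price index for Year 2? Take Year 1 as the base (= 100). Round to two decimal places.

Paasche price index uses current-period quantities as weights.
ΣP(Year 2)·Q(Year 2) = 1.57×481 + 2.39×263 + 7.99×70 + 1.68×367 = 755.17 + 628.57 + 559.3 + 616.56 = 2559.6
ΣP(Year 1)·Q(Year 2) = 2.02×481 + 2.41×263 + 7.44×70 + 1.26×367 = 971.62 + 633.83 + 520.8 + 462.42 = 2588.67
Index = 2559.6 / 2588.67 × 100 = 98.8770

98.88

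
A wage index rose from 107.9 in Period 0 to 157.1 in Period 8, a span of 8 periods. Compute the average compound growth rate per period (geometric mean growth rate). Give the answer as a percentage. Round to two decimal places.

Growth factor = (157.1/107.9)^(1/8) = (1.455978)^(1/8) = 1.048080
Growth rate = 1.048080 − 1 = 0.048080 = 4.8080%

4.81%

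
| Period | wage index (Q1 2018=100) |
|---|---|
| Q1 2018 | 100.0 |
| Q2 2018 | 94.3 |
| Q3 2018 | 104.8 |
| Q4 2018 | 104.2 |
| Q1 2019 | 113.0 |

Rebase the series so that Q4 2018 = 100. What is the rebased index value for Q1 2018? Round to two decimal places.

95.97

Rebased(Q1 2018) = 100.0 / 104.2 × 100 = 95.9693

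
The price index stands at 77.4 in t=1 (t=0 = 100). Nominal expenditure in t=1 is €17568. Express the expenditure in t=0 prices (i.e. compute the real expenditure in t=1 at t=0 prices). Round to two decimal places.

22697.67

Real = Nominal ÷ (Index/100) = 17568 ÷ (77.4/100)
     = 17568 ÷ 0.774 = 22697.6744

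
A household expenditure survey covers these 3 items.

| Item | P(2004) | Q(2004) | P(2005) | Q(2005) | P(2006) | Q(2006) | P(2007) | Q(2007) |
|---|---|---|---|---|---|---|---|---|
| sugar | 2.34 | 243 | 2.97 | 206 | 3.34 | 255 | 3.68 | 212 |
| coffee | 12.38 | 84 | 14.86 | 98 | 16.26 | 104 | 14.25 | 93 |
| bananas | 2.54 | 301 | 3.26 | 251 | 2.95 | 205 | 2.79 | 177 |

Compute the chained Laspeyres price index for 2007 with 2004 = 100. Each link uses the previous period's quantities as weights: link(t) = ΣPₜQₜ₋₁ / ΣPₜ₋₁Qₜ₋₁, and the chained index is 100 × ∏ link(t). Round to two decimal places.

Link 2004→2005:
ΣP(2005)Q(2004) = 2.97×243 + 14.86×84 + 3.26×301 = 721.71 + 1248.24 + 981.26 = 2951.21
ΣP(2004)Q(2004) = 2.34×243 + 12.38×84 + 2.54×301 = 568.62 + 1039.92 + 764.54 = 2373.08
link = 2951.21/2373.08 = 1.243620
Link 2005→2006:
ΣP(2006)Q(2005) = 3.34×206 + 16.26×98 + 2.95×251 = 688.04 + 1593.48 + 740.45 = 3021.97
ΣP(2005)Q(2005) = 2.97×206 + 14.86×98 + 3.26×251 = 611.82 + 1456.28 + 818.26 = 2886.36
link = 3021.97/2886.36 = 1.046983
Link 2006→2007:
ΣP(2007)Q(2006) = 3.68×255 + 14.25×104 + 2.79×205 = 938.4 + 1482 + 571.95 = 2992.35
ΣP(2006)Q(2006) = 3.34×255 + 16.26×104 + 2.95×205 = 851.7 + 1691.04 + 604.75 = 3147.49
link = 2992.35/3147.49 = 0.950710
Chained index = 100 × 1.243620 × 1.046983 × 0.950710 = 123.7871

123.79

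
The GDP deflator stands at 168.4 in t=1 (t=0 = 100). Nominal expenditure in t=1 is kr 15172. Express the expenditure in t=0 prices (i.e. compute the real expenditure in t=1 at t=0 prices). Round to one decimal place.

9009.5

Real = Nominal ÷ (Index/100) = 15172 ÷ (168.4/100)
     = 15172 ÷ 1.684 = 9009.5012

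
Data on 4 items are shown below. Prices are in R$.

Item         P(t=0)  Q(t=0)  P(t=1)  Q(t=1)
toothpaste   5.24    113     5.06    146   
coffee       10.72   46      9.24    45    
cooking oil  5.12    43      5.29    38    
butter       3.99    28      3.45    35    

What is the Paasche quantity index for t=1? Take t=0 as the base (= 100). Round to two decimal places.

Paasche quantity index uses current-period prices as weights.
ΣP(t=1)·Q(t=1) = 5.06×146 + 9.24×45 + 5.29×38 + 3.45×35 = 738.76 + 415.8 + 201.02 + 120.75 = 1476.33
ΣP(t=1)·Q(t=0) = 5.06×113 + 9.24×46 + 5.29×43 + 3.45×28 = 571.78 + 425.04 + 227.47 + 96.6 = 1320.89
Index = 1476.33 / 1320.89 × 100 = 111.7678

111.77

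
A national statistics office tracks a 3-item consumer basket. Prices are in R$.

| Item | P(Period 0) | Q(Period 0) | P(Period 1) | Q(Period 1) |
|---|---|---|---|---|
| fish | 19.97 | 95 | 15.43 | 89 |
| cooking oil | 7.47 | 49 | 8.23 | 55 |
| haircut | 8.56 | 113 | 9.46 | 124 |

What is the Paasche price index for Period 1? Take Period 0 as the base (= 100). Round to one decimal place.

Paasche price index uses current-period quantities as weights.
ΣP(Period 1)·Q(Period 1) = 15.43×89 + 8.23×55 + 9.46×124 = 1373.27 + 452.65 + 1173.04 = 2998.96
ΣP(Period 0)·Q(Period 1) = 19.97×89 + 7.47×55 + 8.56×124 = 1777.33 + 410.85 + 1061.44 = 3249.62
Index = 2998.96 / 3249.62 × 100 = 92.2865

92.3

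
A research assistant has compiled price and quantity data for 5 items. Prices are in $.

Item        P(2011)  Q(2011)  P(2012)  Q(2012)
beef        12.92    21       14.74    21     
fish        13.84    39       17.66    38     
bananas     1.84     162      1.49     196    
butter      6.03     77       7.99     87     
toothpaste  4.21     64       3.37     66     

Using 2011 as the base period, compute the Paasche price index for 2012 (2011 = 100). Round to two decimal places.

Paasche price index uses current-period quantities as weights.
ΣP(2012)·Q(2012) = 14.74×21 + 17.66×38 + 1.49×196 + 7.99×87 + 3.37×66 = 309.54 + 671.08 + 292.04 + 695.13 + 222.42 = 2190.21
ΣP(2011)·Q(2012) = 12.92×21 + 13.84×38 + 1.84×196 + 6.03×87 + 4.21×66 = 271.32 + 525.92 + 360.64 + 524.61 + 277.86 = 1960.35
Index = 2190.21 / 1960.35 × 100 = 111.7255

111.73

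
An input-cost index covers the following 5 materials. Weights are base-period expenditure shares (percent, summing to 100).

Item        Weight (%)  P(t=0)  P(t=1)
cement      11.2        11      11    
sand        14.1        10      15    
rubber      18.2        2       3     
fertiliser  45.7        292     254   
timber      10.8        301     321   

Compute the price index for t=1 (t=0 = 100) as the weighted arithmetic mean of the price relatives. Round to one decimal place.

110.9

cement: 11.2 × (11/11) = 11.2 × 1.000000 = 11.2000
sand: 14.1 × (15/10) = 14.1 × 1.500000 = 21.1500
rubber: 18.2 × (3/2) = 18.2 × 1.500000 = 27.3000
fertiliser: 45.7 × (254/292) = 45.7 × 0.869863 = 39.7527
timber: 10.8 × (321/301) = 10.8 × 1.066445 = 11.5176
Index = Σ wᵢ·(p₁ᵢ/p₀ᵢ) = 11.2000 + 21.1500 + 27.3000 + 39.7527 + 11.5176 = 110.9203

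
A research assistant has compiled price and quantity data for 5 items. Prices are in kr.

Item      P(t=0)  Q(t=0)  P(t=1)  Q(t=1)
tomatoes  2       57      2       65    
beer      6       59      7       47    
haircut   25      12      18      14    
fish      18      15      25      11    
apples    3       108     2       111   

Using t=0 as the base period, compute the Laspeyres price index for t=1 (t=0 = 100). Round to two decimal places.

Laspeyres price index uses base-period quantities as weights.
ΣP(t=1)·Q(t=0) = 2×57 + 7×59 + 18×12 + 25×15 + 2×108 = 114 + 413 + 216 + 375 + 216 = 1334
ΣP(t=0)·Q(t=0) = 2×57 + 6×59 + 25×12 + 18×15 + 3×108 = 114 + 354 + 300 + 270 + 324 = 1362
Index = 1334 / 1362 × 100 = 97.9442

97.94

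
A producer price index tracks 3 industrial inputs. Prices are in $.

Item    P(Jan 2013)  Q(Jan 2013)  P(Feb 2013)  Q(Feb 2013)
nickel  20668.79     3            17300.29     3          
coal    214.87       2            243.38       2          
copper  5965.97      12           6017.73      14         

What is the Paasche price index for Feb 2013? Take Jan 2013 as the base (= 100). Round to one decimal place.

Paasche price index uses current-period quantities as weights.
ΣP(Feb 2013)·Q(Feb 2013) = 17300.29×3 + 243.38×2 + 6017.73×14 = 51900.87 + 486.76 + 84248.22 = 136635.85
ΣP(Jan 2013)·Q(Feb 2013) = 20668.79×3 + 214.87×2 + 5965.97×14 = 62006.37 + 429.74 + 83523.58 = 145959.69
Index = 136635.85 / 145959.69 × 100 = 93.6120

93.6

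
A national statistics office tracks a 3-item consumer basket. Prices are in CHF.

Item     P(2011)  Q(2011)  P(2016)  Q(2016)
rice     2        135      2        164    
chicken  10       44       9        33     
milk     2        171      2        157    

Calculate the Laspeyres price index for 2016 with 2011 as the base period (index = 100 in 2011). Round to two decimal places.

95.82

Laspeyres price index uses base-period quantities as weights.
ΣP(2016)·Q(2011) = 2×135 + 9×44 + 2×171 = 270 + 396 + 342 = 1008
ΣP(2011)·Q(2011) = 2×135 + 10×44 + 2×171 = 270 + 440 + 342 = 1052
Index = 1008 / 1052 × 100 = 95.8175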